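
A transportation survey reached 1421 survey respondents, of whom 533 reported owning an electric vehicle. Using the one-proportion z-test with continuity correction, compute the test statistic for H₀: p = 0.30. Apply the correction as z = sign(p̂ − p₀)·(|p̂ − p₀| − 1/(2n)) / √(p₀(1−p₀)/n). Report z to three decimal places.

Sample proportion p̂ = 533/1421 = 0.37509. p̂ − p₀ = 0.075088.
Continuity correction 1/(2n) = 1/2842 = 0.000352.
Corrected numerator: |0.075088| − 0.000352 = 0.074736.
Null standard error: √(0.30·0.70/1421) = √0.000147783 = 0.012157.
z = +0.074736/0.012157 = 6.148.

z = 6.148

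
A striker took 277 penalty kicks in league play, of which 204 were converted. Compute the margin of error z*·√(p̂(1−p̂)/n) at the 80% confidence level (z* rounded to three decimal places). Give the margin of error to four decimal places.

ME = 0.0339

The sample proportion is 204/277 = 0.73646.
SE(p̂) = √(0.73646·0.26354/277) = 0.026470.
z* = 1.282 at the 80% level.
ME = 1.282·0.026470 = 0.0339.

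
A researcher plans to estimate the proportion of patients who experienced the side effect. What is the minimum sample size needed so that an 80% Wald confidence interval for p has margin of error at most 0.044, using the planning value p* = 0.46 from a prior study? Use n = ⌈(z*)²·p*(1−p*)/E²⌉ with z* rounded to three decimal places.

n = 211

The 80% critical value is z* = 1.282.
p*(1−p*) = 0.46·0.54 = 0.2484.
(z*)²·p*(1−p*)/E² = 1.643524·0.2484/0.001936 = 210.874.
⌈210.874⌉ = 211.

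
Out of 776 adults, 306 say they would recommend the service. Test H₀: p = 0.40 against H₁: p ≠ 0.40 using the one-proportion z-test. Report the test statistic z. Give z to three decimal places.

The sample proportion is 306/776 = 0.39433.
Null standard error: √(0.40·0.60/776) = √0.000309278 = 0.017586.
Test statistic: z = -0.00567/0.017586 = -0.322.

z = -0.322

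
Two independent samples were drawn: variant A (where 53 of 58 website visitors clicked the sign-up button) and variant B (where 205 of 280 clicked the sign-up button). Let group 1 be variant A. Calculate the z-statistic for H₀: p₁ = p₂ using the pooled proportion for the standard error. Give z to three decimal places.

p̂₁ = 53/58 = 0.91379, p̂₂ = 205/280 = 0.73214.
Pooling: p̂ = 258/338 = 0.76331.
Pooled SE = √[0.1806659·0.02081281] ≈ 0.061320.
z = 0.18165/0.061320 = 2.962.

z = 2.962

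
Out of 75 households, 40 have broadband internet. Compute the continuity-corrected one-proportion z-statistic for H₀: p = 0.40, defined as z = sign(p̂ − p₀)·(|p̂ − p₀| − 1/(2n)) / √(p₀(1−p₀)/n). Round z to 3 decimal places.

z = 2.239

With x = 40 successes in n = 75, p̂ = 0.53333. p̂ − p₀ = 0.133333.
1/(2n) = 0.006667.
Corrected numerator: |0.133333| − 0.006667 = 0.126666.
Under H₀, SE = √(p₀(1−p₀)/n) = √(0.40·0.60/75) = √0.003200000 = 0.056569.
z = +0.126666/0.056569 = 2.239.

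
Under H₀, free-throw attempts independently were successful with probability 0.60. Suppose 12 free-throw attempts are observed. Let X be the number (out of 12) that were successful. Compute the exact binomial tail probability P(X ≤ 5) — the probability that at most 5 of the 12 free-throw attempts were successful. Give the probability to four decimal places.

P = 0.1582

X is binomial with n = 12 and p = 0.60.
P(X ≤ 5) = Σ_{j=0}^{5} C(12,j)·0.60^j·0.40^{12−j}.
= 0.000017 + 0.000302 + 0.002491 + 0.012457 + 0.042043 + 0.100902 = 0.1582.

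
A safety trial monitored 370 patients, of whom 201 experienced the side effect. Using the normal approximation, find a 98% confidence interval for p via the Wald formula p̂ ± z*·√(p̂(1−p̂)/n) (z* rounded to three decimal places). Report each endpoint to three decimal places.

(0.483, 0.603)

The sample proportion is 201/370 = 0.54324.
Standard error of p̂: √(0.248130/370) = √0.000670622 = 0.025896.
The 98% critical value is z* = 2.326.
Margin of error: 2.326 × 0.025896 = 0.06023.
CI: 0.54324 ± 0.06023 = (0.483, 0.603).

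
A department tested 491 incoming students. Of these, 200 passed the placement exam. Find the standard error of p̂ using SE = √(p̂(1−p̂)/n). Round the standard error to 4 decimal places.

p̂ = 200/491 = 0.40733.
p̂(1−p̂) = 0.40733·0.59267 = 0.241412.
SE = √(0.241412/491) = √0.000491674 = 0.0222.

SE = 0.0222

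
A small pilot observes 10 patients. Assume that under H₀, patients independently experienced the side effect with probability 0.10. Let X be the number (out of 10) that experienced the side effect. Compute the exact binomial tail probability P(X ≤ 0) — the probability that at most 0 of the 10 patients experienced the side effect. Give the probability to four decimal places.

X is binomial with n = 10 and p = 0.10.
P(X ≤ 0) = C(10,0)·0.10^0·0.90^10.
= 0.348678 = 0.3487.

P = 0.3487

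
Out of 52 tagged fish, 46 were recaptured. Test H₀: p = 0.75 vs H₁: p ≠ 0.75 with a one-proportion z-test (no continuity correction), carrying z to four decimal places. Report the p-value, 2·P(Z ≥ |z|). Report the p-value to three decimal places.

Sample proportion p̂ = 46/52 = 0.88462.
Null standard error: √(0.75·0.25/52) = √0.003605769 = 0.060048.
Test statistic (full precision, shown to 4 dp): z = (46/52 − 0.75)/SE₀ ≈ 2.2418.
From the standard normal, 2·P(Z ≥ |z|) = 0.025.

p-value = 0.025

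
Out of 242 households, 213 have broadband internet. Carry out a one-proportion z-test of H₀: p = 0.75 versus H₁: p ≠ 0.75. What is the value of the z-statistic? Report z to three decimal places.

p̂ = 213/242 = 0.88017.
SE₀ = √(0.75·0.25/242) = 0.027835.
z = (0.88017 − 0.75)/0.027835 = 0.13017/0.027835 = 4.676.

z = 4.676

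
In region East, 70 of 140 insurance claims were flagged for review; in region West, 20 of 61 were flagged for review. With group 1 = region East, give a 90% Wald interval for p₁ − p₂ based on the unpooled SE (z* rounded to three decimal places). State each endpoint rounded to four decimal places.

(0.0513, 0.2930)

p̂₁ = 70/140 = 0.50000, p̂₂ = 20/61 = 0.32787; p̂₁ − p̂₂ = 0.17213.
SE = √(0.001785714 + 0.003612637) = √0.005398351 = 0.073473.
z* = 1.645 at the 90% level. Margin = 1.645·0.073473 = 0.12086.
CI: 0.17213 ± 0.12086 = (0.0513, 0.2930).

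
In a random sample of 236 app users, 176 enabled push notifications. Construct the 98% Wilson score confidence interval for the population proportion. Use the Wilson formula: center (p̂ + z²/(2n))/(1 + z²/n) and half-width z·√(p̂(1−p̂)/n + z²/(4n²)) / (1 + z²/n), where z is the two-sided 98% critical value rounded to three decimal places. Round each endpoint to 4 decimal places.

p̂ = 176/236 = 0.74576; z = 2.326, so z² = 5.410276.
Denominator 1 + z²/n = 1 + 5.410276/236 = 1.022925.
Center = (0.74576 + 0.011462)/1.022925 = 0.74025.
Radicand: p̂(1−p̂)/n + z²/(4n²) = 0.000803393 + 0.000024285 = 0.000827678.
Half-width = z·√(radicand)/denom = 2.326·0.028769/1.022925 = 0.06542.
CI: 0.74025 ± 0.06542 = (0.6748, 0.8057).

(0.6748, 0.8057)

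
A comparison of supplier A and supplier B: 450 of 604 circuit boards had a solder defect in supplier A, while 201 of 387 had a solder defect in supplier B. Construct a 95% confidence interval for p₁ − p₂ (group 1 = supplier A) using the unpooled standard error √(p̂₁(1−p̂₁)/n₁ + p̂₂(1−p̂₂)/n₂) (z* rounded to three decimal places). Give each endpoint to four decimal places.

p̂₁ = 450/604 = 0.74503, p̂₂ = 201/387 = 0.51938; p̂₁ − p̂₂ = 0.22565.
SE = √(0.000314501 + 0.000645024) = √0.000959525 = 0.030976.
The 95% critical value is z* = 1.960. Margin of error = 0.06071.
So the interval runs from 0.1649 to 0.2864.

(0.1649, 0.2864)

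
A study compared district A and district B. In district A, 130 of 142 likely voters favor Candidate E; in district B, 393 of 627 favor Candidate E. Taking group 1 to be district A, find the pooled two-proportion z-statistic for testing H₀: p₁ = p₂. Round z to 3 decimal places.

z = 6.660

p̂₁ = 130/142 = 0.91549, p̂₂ = 393/627 = 0.62679.
Pooling: p̂ = 523/769 = 0.68010.
SE = √[p̂(1−p̂)(1/n₁+1/n₂)] = √[0.68010·0.31990·(1/142+1/627)] ≈ 0.043349.
z = 0.28870/0.043349 = 6.660.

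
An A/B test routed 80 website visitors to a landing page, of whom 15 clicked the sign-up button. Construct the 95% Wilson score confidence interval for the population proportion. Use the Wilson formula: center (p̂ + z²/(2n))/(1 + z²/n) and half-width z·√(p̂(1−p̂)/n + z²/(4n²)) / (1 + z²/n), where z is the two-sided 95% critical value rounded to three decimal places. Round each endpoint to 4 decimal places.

(0.1171, 0.2866)

Here p̂ = 15/80 = 0.18750 and z = 1.960 (z² = 3.841600).
Denominator 1 + z²/n = 1 + 3.841600/80 = 1.048020.
Adjusted center: (0.18750 + z²/(2n))/1.048020 = 0.20182.
Radicand: p̂(1−p̂)/n + z²/(4n²) = 0.001904297 + 0.000150062 = 0.002054359.
Half-width = z·√(radicand)/denom = 1.960·0.045325/1.048020 = 0.08477.
Interval: 0.20182 ± 0.08477 → (0.1171, 0.2866).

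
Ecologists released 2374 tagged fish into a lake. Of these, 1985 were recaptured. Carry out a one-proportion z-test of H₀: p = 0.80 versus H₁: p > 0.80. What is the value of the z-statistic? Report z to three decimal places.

z = 4.402

The sample proportion is 1985/2374 = 0.83614.
Null standard error: √(0.80·0.20/2374) = √0.000067397 = 0.008210.
z = (p̂ − p₀)/SE = (0.83614 − 0.80)/0.008210 = 4.402.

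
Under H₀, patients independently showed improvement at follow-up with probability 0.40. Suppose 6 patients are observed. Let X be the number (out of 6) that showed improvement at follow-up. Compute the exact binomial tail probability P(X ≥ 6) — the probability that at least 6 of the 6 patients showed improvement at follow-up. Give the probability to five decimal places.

P = 0.00410

X is binomial with n = 6 and p = 0.40.
P(X ≥ 6) = C(6,6)·0.40^6·0.60^0.
= 0.004096 = 0.00410.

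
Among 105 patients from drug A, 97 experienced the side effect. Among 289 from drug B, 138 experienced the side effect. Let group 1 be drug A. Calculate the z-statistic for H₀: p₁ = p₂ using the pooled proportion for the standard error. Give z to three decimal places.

z = 7.983

p̂₁ = 97/105 = 0.92381, p̂₂ = 138/289 = 0.47751.
Pooled p̂ = (97+138)/(105+289) = 235/394 = 0.59645.
SE = √[p̂(1−p̂)(1/n₁+1/n₂)] = √[0.59645·0.40355·(1/105+1/289)] ≈ 0.055904.
z = (p̂₁ − p̂₂)/SE = (0.92381 − 0.47751)/0.055904 = 0.44630/0.055904 = 7.983.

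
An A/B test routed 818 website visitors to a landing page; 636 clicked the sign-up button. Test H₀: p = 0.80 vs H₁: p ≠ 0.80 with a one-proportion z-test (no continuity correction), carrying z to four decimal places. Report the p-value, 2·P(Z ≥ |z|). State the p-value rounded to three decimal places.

p-value = 0.108

The sample proportion is 636/818 = 0.77751.
SE₀ = √(0.80·0.20/818) = 0.013986.
Test statistic (full precision, shown to 4 dp): z = (636/818 − 0.80)/SE₀ ≈ -1.6084.
p-value = 2·P(Z ≥ |z|) with z = -1.6084 → 0.108.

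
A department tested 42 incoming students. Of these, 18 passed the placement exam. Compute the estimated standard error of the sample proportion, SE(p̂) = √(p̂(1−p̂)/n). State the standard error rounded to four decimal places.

SE = 0.0764

p̂ = 18/42 = 0.42857.
p̂(1−p̂) = 0.244898.
Dividing by n and taking the root: √0.005830905 = 0.0764.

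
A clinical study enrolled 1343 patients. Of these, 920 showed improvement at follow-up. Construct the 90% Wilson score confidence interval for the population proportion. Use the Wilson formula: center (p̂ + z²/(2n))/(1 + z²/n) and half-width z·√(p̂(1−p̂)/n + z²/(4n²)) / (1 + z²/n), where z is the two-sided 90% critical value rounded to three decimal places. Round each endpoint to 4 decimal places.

Here p̂ = 920/1343 = 0.68503 and z = 1.645 (z² = 2.706025).
Denominator 1 + z²/n = 1 + 2.706025/1343 = 1.002015.
Adjusted center: (0.68503 + z²/(2n))/1.002015 = 0.68466.
Radicand: p̂(1−p̂)/n + z²/(4n²) = 0.000160657 + 0.000000375 = 0.000161032.
Half-width = z·√(radicand)/denom = 1.645·0.012690/1.002015 = 0.02083.
Interval: 0.68466 ± 0.02083 → (0.6638, 0.7055).

(0.6638, 0.7055)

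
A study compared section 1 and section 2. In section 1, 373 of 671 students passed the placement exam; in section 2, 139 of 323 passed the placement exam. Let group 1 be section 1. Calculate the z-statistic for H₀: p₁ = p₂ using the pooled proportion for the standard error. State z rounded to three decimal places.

z = 3.709

Sample proportions: p̂₁ = 373/671 = 0.55589 and p̂₂ = 139/323 = 0.43034.
Pooled p̂ = (373+139)/(671+323) = 512/994 = 0.51509.
SE = √[p̂(1−p̂)(1/n₁+1/n₂)] = √[0.51509·0.48491·(1/671+1/323)] ≈ 0.033846.
z = 0.12555/0.033846 = 3.709.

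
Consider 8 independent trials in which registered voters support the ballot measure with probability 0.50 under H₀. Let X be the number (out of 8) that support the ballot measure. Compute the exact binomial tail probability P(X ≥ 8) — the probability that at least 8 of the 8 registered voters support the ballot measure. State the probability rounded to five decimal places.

X ~ Binomial(n=8, p=0.50).
P(X ≥ 8) = C(8,8)·0.50^8·0.50^0.
= 0.003906 = 0.00391.

P = 0.00391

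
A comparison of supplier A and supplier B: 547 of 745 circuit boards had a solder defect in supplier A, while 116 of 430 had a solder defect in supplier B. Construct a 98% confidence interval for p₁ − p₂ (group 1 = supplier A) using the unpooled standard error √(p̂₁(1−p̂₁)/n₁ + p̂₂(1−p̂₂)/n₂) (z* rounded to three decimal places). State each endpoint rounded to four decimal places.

(0.4020, 0.5269)

p̂₁ = 0.73423, p̂₂ = 0.26977, so the observed difference is 0.46446.
Unpooled SE = √(p̂₁(1−p̂₁)/n₁ + p̂₂(1−p̂₂)/n₂) = √(0.000261929 + 0.000458123) = 0.026834.
The 98% critical value is z* = 2.326. Margin of error = 0.06242.
CI: 0.46446 ± 0.06242 = (0.4020, 0.5269).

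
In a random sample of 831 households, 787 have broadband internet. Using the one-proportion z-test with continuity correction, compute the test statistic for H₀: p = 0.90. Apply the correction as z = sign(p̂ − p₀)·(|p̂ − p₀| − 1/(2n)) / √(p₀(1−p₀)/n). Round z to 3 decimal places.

z = 4.463

The sample proportion is 787/831 = 0.94705. p̂ − p₀ = 0.047052.
1/(2n) = 0.000602.
Corrected numerator: |0.047052| − 0.000602 = 0.046450.
SE₀ = √(0.90·0.10/831) = 0.010407.
z = +0.046450/0.010407 = 4.463.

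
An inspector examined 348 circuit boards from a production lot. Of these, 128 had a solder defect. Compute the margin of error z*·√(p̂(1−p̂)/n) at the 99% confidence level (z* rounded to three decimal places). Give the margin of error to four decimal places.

ME = 0.0666

p̂ = 128/348 = 0.36782.
SE = √(p̂(1−p̂)/n) = √(0.232527/348) = 0.025849.
For 99% confidence, z* = 2.576.
So ME = 0.0666.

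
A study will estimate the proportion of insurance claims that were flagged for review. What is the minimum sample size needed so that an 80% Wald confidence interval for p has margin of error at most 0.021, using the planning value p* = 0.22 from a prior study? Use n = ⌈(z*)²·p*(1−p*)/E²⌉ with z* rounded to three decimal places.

For 80% confidence, z* = 1.282.
p*(1−p*) = 0.22·0.78 = 0.1716.
Required n before rounding: 1.643524 × 0.1716 / 0.021² = 639.521.
⌈639.521⌉ = 640.

n = 640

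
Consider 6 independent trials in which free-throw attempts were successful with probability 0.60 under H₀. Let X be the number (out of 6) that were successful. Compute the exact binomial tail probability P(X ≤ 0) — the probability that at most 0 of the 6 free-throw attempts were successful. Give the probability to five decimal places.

P = 0.00410

X is binomial with n = 6 and p = 0.60.
P(X ≤ 0) = C(6,0)·0.60^0·0.40^6.
= 0.004096 = 0.00410.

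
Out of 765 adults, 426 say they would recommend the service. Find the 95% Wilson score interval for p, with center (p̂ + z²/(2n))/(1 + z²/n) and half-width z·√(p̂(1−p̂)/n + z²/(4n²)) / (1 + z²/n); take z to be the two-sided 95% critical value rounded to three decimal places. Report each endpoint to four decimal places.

(0.5215, 0.5917)

Here p̂ = 426/765 = 0.55686 and z = 1.960 (z² = 3.841600).
Denominator 1 + z²/n = 1 + 3.841600/765 = 1.005022.
Adjusted center: (0.55686 + z²/(2n))/1.005022 = 0.55658.
Radicand: p̂(1−p̂)/n + z²/(4n²) = 0.000322571 + 0.000001641 = 0.000324212.
Half-width = 1.960·√0.000324212/1.005022 = 0.03512.
CI: 0.55658 ± 0.03512 = (0.5215, 0.5917).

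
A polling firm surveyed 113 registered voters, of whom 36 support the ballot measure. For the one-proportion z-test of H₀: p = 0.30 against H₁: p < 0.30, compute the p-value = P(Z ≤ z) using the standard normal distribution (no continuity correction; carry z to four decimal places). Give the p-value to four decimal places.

With x = 36 successes in n = 113, p̂ = 0.31858.
Null standard error: √(0.30·0.70/113) = √0.001858407 = 0.043109.
z = (p̂ − p₀)/SE = (36/113 − 0.30)/0.043109 ≈ 0.4311.
From the standard normal, P(Z ≤ z) = 0.6668.

p-value = 0.6668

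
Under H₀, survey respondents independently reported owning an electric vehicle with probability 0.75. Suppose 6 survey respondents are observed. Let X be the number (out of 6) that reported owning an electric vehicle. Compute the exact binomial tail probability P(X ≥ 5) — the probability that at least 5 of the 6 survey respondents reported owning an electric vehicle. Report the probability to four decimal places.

X is binomial with n = 6 and p = 0.75.
P(X ≥ 5) = C(6,5)·0.75^5·0.25^1 + C(6,6)·0.75^6·0.25^0.
= 0.355957 + 0.177979 = 0.5339.

P = 0.5339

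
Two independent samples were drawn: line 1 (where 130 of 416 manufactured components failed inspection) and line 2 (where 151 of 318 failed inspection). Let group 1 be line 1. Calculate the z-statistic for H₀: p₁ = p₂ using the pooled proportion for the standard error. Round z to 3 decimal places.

z = -4.484

p̂₁ = 130/416 = 0.31250, p̂₂ = 151/318 = 0.47484.
Pooling: p̂ = 281/734 = 0.38283.
Pooled SE = √[0.2362721·0.00554850] ≈ 0.036207.
z = (p̂₁ − p̂₂)/SE = (0.31250 − 0.47484)/0.036207 = -0.16234/0.036207 = -4.484.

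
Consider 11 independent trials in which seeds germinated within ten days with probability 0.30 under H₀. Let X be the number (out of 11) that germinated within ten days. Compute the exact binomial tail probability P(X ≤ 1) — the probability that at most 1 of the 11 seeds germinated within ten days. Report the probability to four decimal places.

X ~ Binomial(n=11, p=0.30).
P(X ≤ 1) = C(11,0)·0.30^0·0.70^11 + C(11,1)·0.30^1·0.70^10.
= 0.019773 + 0.093217 = 0.1130.

P = 0.1130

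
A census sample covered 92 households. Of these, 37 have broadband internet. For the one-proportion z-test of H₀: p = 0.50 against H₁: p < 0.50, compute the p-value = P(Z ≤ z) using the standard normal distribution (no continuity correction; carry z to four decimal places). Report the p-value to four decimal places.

Sample proportion p̂ = 37/92 = 0.40217.
Null standard error: √(0.50·0.50/92) = √0.002717391 = 0.052129.
z = (p̂ − p₀)/SE = (37/92 − 0.50)/0.052129 ≈ -1.8766.
p-value = P(Z ≤ z) with z = -1.8766 → 0.0303.

p-value = 0.0303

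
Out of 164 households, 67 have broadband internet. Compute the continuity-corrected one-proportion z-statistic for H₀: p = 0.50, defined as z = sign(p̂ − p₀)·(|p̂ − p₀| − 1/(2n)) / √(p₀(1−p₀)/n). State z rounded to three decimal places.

z = -2.265

Sample proportion p̂ = 67/164 = 0.40854. p̂ − p₀ = -0.091463.
1/(2n) = 0.003049.
Corrected numerator: |-0.091463| − 0.003049 = 0.088414.
SE₀ = √(0.50·0.50/164) = 0.039043.
z = −0.088414/0.039043 = -2.265.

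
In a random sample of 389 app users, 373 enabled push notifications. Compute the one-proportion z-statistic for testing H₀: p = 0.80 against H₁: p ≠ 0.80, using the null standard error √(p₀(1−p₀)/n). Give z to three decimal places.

The sample proportion is 373/389 = 0.95887.
Under H₀, SE = √(p₀(1−p₀)/n) = √(0.80·0.20/389) = √0.000411311 = 0.020281.
z = (0.95887 − 0.80)/0.020281 = 0.15887/0.020281 = 7.833.

z = 7.833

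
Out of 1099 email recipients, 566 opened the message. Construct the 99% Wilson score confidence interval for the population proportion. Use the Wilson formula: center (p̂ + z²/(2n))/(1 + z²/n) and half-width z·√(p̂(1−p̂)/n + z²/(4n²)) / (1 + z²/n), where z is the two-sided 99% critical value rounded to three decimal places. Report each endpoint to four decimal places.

(0.4762, 0.5536)

Here p̂ = 566/1099 = 0.51501 and z = 2.576 (z² = 6.635776).
Denominator 1 + z²/n = 1 + 6.635776/1099 = 1.006038.
Center = (0.51501 + 0.003019)/1.006038 = 0.51492.
Radicand: p̂(1−p̂)/n + z²/(4n²) = 0.000227274 + 0.000001374 = 0.000228648.
Half-width = z·√(radicand)/denom = 2.576·0.015121/1.006038 = 0.03872.
So the interval runs from 0.4762 to 0.5536.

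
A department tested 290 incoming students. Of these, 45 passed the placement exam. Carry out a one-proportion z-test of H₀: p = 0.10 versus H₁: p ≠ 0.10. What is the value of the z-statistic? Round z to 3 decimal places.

The sample proportion is 45/290 = 0.15517.
SE₀ = √(0.10·0.90/290) = 0.017617.
z = (0.15517 − 0.10)/0.017617 = 0.05517/0.017617 = 3.132.

z = 3.132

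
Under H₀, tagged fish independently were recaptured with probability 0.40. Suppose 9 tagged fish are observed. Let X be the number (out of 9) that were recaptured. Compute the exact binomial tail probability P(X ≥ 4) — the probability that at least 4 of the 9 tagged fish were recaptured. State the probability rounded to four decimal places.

P = 0.5174

X ~ Binomial(n=9, p=0.40).
P(X ≥ 4) = Σ_{j=4}^{9} C(9,j)·0.40^j·0.60^{9−j}.
= 0.250823 + 0.167215 + 0.074318 + 0.021234 + 0.003539 + 0.000262 = 0.5174.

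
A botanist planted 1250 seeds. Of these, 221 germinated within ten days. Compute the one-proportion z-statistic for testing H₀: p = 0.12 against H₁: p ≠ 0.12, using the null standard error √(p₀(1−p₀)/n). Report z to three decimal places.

With x = 221 successes in n = 1250, p̂ = 0.17680.
Under H₀, SE = √(p₀(1−p₀)/n) = √(0.12·0.88/1250) = √0.000084480 = 0.009191.
z = (p̂ − p₀)/SE = (0.17680 − 0.12)/0.009191 = 6.180.

z = 6.180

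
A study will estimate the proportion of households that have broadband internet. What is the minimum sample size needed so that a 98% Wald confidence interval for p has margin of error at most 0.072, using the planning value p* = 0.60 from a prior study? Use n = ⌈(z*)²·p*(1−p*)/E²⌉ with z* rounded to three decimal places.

n = 251

The 98% critical value is z* = 2.326.
p*(1−p*) = 0.60·0.40 = 0.2400.
Required n before rounding: 5.410276 × 0.2400 / 0.072² = 250.476.
Rounding up, n = 251.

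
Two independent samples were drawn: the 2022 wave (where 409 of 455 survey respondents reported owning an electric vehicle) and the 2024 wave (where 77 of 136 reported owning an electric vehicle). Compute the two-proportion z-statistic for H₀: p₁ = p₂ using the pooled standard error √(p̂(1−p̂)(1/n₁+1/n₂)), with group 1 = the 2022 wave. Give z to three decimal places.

z = 8.907

p̂₁ = 409/455 = 0.89890, p̂₂ = 77/136 = 0.56618.
Pooled p̂ = (409+77)/(455+136) = 486/591 = 0.82234.
Pooled SE = √[0.1461001·0.00955074] ≈ 0.037355.
z = (p̂₁ − p̂₂)/SE = (0.89890 − 0.56618)/0.037355 = 0.33272/0.037355 = 8.907.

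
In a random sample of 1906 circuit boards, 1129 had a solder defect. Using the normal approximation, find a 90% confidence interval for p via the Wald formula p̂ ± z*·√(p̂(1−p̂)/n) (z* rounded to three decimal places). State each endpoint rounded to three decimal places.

Sample proportion p̂ = 1129/1906 = 0.59234.
SE = √(p̂(1−p̂)/n) = √(0.241473/1906) = 0.011256.
z* = 1.645 at the 90% level.
Margin = 1.645·0.011256 = 0.01852.
Interval: 0.59234 ± 0.01852 → (0.574, 0.611).

(0.574, 0.611)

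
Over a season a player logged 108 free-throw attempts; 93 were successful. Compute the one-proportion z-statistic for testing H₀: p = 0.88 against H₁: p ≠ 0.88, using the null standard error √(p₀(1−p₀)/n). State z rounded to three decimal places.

z = -0.604

The sample proportion is 93/108 = 0.86111.
Under H₀, SE = √(p₀(1−p₀)/n) = √(0.88·0.12/108) = √0.000977778 = 0.031269.
Test statistic: z = -0.01889/0.031269 = -0.604.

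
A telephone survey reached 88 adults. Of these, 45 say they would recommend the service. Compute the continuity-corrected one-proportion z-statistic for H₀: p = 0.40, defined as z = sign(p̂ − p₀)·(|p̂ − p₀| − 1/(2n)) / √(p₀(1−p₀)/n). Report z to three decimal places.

With x = 45 successes in n = 88, p̂ = 0.51136. p̂ − p₀ = 0.111364.
1/(2n) = 0.005682.
Corrected numerator: |0.111364| − 0.005682 = 0.105682.
Under H₀, SE = √(p₀(1−p₀)/n) = √(0.40·0.60/88) = √0.002727273 = 0.052223.
z = +0.105682/0.052223 = 2.024.

z = 2.024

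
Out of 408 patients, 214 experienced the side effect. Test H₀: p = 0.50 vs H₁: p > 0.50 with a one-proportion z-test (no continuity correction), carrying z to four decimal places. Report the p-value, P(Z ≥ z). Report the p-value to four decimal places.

p-value = 0.1611

p̂ = 214/408 = 0.52451.
Null standard error: √(0.50·0.50/408) = √0.000612745 = 0.024754.
z = (p̂ − p₀)/SE = (214/408 − 0.50)/0.024754 ≈ 0.9901.
p-value = P(Z ≥ z) with z = 0.9901 → 0.1611.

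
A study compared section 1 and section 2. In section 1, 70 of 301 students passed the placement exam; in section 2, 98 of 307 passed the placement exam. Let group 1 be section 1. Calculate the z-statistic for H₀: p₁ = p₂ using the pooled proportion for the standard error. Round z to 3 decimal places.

z = -2.389

p̂₁ = 70/301 = 0.23256, p̂₂ = 98/307 = 0.31922.
Pooling: p̂ = 168/608 = 0.27632.
SE = √[p̂(1−p̂)(1/n₁+1/n₂)] = √[0.27632·0.72368·(1/301+1/307)] ≈ 0.036272.
z = -0.08666/0.036272 = -2.389.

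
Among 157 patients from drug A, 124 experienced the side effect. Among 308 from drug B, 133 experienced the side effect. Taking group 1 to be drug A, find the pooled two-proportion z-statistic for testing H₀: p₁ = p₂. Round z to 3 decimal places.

p̂₁ = 124/157 = 0.78981, p̂₂ = 133/308 = 0.43182.
Pooled p̂ = (124+133)/(157+308) = 257/465 = 0.55269.
Pooled SE = √[0.2472240·0.00961618] ≈ 0.048758.
z = 0.35799/0.048758 = 7.342.

z = 7.342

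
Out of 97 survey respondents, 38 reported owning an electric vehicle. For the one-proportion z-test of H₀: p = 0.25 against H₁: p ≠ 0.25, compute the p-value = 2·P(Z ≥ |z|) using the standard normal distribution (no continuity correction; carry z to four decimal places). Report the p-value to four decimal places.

Sample proportion p̂ = 38/97 = 0.39175.
SE₀ = √(0.25·0.75/97) = 0.043966.
Test statistic (full precision, shown to 4 dp): z = (38/97 − 0.25)/SE₀ ≈ 3.2242.
p-value = 2·P(Z ≥ |z|) with z = 3.2242 → 0.0013.

p-value = 0.0013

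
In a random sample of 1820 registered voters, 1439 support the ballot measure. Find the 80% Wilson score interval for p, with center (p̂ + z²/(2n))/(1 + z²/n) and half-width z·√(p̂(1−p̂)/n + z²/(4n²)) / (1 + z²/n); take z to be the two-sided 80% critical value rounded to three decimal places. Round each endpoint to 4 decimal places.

Here p̂ = 1439/1820 = 0.79066 and z = 1.282 (z² = 1.643524).
1 + z²/n = 1.000903.
Adjusted center: (0.79066 + z²/(2n))/1.000903 = 0.79040.
Radicand: p̂(1−p̂)/n + z²/(4n²) = 0.000090943 + 0.000000124 = 0.000091067.
Half-width = 1.282·√0.000091067/1.000903 = 0.01222.
CI: 0.79040 ± 0.01222 = (0.7782, 0.8026).

(0.7782, 0.8026)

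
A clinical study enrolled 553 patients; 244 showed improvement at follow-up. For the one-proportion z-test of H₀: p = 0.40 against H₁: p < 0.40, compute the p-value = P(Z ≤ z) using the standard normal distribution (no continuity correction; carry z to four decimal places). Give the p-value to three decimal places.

With x = 244 successes in n = 553, p̂ = 0.44123.
Under H₀, SE = √(p₀(1−p₀)/n) = √(0.40·0.60/553) = √0.000433996 = 0.020833.
Test statistic (full precision, shown to 4 dp): z = (244/553 − 0.40)/SE₀ ≈ 1.9791.
From the standard normal, P(Z ≤ z) = 0.976.

p-value = 0.976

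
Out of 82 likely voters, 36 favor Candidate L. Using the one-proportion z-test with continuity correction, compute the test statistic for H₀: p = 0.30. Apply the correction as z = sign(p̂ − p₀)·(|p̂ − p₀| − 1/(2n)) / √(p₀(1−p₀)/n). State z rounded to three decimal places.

z = 2.627

The sample proportion is 36/82 = 0.43902. p̂ − p₀ = 0.139024.
1/(2n) = 0.006098.
Corrected numerator: |0.139024| − 0.006098 = 0.132926.
SE₀ = √(0.30·0.70/82) = 0.050606.
z = +0.132926/0.050606 = 2.627.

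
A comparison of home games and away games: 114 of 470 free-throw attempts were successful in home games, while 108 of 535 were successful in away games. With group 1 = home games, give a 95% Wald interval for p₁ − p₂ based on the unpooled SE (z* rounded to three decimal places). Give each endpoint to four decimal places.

(-0.0109, 0.0922)

p̂₁ = 0.24255, p̂₂ = 0.20187, so the observed difference is 0.04068.
Unpooled SE = √(p̂₁(1−p̂₁)/n₁ + p̂₂(1−p̂₂)/n₂) = √(0.000390896 + 0.000301155) = 0.026307.
The 95% critical value is z* = 1.960. Margin of error = 0.05156.
So the interval runs from -0.0109 to 0.0922.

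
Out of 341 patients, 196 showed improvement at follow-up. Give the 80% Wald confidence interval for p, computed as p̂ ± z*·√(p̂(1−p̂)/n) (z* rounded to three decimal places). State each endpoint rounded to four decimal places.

The sample proportion is 196/341 = 0.57478.
Standard error of p̂: √(0.244408/341) = √0.000716739 = 0.026772.
The 80% critical value is z* = 1.282.
Margin = 1.282·0.026772 = 0.03432.
So the interval runs from 0.5405 to 0.6091.

(0.5405, 0.6091)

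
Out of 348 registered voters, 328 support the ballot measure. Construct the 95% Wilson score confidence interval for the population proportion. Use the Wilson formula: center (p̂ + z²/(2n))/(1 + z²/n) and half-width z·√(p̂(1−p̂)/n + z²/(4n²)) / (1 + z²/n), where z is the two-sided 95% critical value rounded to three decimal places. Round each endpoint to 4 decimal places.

Here p̂ = 328/348 = 0.94253 and z = 1.960 (z² = 3.841600).
1 + z²/n = 1.011039.
Center = (0.94253 + 0.005520)/1.011039 = 0.93770.
Radicand: p̂(1−p̂)/n + z²/(4n²) = 0.000155656 + 0.000007930 = 0.000163586.
Half-width = 1.960·√0.000163586/1.011039 = 0.02479.
So the interval runs from 0.9129 to 0.9625.

(0.9129, 0.9625)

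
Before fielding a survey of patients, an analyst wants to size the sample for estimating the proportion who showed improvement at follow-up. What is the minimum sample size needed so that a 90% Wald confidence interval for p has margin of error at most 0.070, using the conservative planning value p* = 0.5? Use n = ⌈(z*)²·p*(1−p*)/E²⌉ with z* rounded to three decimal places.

The 90% critical value is z* = 1.645.
p*(1−p*) = 0.50·0.50 = 0.2500.
Required n before rounding: 2.706025 × 0.2500 / 0.070² = 138.062.
⌈138.062⌉ = 139.

n = 139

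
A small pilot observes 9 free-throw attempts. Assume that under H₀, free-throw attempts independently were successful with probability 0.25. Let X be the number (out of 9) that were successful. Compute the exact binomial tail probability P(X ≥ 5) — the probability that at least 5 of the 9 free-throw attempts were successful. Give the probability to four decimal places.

P = 0.0489

X is binomial with n = 9 and p = 0.25.
P(X ≥ 5) = Σ_{j=5}^{9} C(9,j)·0.25^j·0.75^{9−j}.
= 0.038933 + 0.008652 + 0.001236 + 0.000103 + 0.000004 = 0.0489.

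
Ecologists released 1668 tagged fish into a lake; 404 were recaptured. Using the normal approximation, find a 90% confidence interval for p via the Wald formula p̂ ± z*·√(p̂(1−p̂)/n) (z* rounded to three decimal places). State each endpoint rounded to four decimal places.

(0.2250, 0.2595)

With x = 404 successes in n = 1668, p̂ = 0.24221.
Standard error of p̂: √(0.183542/1668) = √0.000110037 = 0.010490.
z* = 1.645 at the 90% level.
Margin = 1.645·0.010490 = 0.01726.
Interval: 0.24221 ± 0.01726 → (0.2250, 0.2595).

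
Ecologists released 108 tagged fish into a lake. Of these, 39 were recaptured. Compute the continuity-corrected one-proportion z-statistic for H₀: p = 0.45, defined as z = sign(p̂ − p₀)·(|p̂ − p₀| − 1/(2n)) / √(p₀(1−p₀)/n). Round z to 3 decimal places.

z = -1.760

With x = 39 successes in n = 108, p̂ = 0.36111. p̂ − p₀ = -0.088889.
Continuity correction 1/(2n) = 1/216 = 0.004630.
Corrected numerator: |-0.088889| − 0.004630 = 0.084259.
SE₀ = √(0.45·0.55/108) = 0.047871.
z = −0.084259/0.047871 = -1.760.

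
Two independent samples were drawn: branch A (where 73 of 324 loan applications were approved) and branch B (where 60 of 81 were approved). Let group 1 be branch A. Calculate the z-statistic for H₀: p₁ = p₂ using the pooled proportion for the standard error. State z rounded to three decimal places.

z = -8.835

p̂₁ = 73/324 = 0.22531, p̂₂ = 60/81 = 0.74074.
Pooled p̂ = (73+60)/(324+81) = 133/405 = 0.32840.
Pooled SE = √[0.2205517·0.01543210] ≈ 0.058340.
z = (p̂₁ − p̂₂)/SE = (0.22531 − 0.74074)/0.058340 = -0.51543/0.058340 = -8.835.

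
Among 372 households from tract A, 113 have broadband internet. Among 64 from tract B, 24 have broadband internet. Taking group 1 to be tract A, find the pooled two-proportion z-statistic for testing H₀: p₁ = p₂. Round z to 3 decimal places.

z = -1.134

Sample proportions: p̂₁ = 113/372 = 0.30376 and p̂₂ = 24/64 = 0.37500.
Pooling: p̂ = 137/436 = 0.31422.
Pooled SE = √[0.2154859·0.01831317] ≈ 0.062819.
z = -0.07124/0.062819 = -1.134.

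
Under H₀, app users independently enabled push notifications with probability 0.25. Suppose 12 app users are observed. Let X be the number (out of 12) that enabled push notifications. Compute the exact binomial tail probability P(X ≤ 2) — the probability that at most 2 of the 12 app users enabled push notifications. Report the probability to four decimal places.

P = 0.3907

X ~ Binomial(n=12, p=0.25).
P(X ≤ 2) = C(12,0)·0.25^0·0.75^12 + C(12,1)·0.25^1·0.75^11 + C(12,2)·0.25^2·0.75^10.
= 0.031676 + 0.126705 + 0.232293 = 0.3907.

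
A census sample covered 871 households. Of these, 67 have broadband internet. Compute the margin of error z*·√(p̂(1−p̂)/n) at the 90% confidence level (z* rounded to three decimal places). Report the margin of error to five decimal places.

ME = 0.01485

With x = 67 successes in n = 871, p̂ = 0.07692.
SE = √(p̂(1−p̂)/n) = √(0.071006/871) = 0.009029.
The 90% critical value is z* = 1.645.
So ME = 0.01485.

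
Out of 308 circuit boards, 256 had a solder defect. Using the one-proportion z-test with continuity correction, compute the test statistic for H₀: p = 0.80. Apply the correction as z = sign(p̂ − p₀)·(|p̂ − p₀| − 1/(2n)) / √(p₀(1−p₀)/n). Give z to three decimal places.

p̂ = 256/308 = 0.83117. p̂ − p₀ = 0.031169.
Continuity correction 1/(2n) = 1/616 = 0.001623.
Corrected numerator: |0.031169| − 0.001623 = 0.029546.
Under H₀, SE = √(p₀(1−p₀)/n) = √(0.80·0.20/308) = √0.000519481 = 0.022792.
z = +0.029546/0.022792 = 1.296.

z = 1.296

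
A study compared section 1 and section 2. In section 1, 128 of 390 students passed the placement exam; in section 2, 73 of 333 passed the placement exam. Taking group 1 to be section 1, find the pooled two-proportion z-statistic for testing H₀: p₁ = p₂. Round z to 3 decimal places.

z = 3.260

Sample proportions: p̂₁ = 128/390 = 0.32821 and p̂₂ = 73/333 = 0.21922.
Pooled p̂ = (128+73)/(390+333) = 201/723 = 0.27801.
SE = √[p̂(1−p̂)(1/n₁+1/n₂)] = √[0.27801·0.72199·(1/390+1/333)] ≈ 0.033428.
z = (p̂₁ − p̂₂)/SE = (0.32821 − 0.21922)/0.033428 = 0.10899/0.033428 = 3.260.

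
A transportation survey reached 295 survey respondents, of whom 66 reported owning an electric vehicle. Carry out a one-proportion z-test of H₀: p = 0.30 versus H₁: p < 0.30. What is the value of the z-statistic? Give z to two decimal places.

z = -2.86

p̂ = 66/295 = 0.22373.
SE₀ = √(0.30·0.70/295) = 0.026681.
z = (0.22373 − 0.30)/0.026681 = -0.07627/0.026681 = -2.86.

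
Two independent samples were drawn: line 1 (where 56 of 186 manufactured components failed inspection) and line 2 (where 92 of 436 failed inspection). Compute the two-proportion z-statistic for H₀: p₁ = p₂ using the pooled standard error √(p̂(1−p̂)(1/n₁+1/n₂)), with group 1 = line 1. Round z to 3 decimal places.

z = 2.415

p̂₁ = 56/186 = 0.30108, p̂₂ = 92/436 = 0.21101.
Pooling: p̂ = 148/622 = 0.23794.
SE = √[p̂(1−p̂)(1/n₁+1/n₂)] = √[0.23794·0.76206·(1/186+1/436)] ≈ 0.037293.
z = 0.09007/0.037293 = 2.415.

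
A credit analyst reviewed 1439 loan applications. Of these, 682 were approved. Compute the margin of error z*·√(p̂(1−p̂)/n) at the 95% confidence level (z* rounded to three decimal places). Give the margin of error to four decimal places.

With x = 682 successes in n = 1439, p̂ = 0.47394.
SE(p̂) = √(0.47394·0.52606/1439) = 0.013163.
The 95% critical value is z* = 1.960.
So ME = 0.0258.

ME = 0.0258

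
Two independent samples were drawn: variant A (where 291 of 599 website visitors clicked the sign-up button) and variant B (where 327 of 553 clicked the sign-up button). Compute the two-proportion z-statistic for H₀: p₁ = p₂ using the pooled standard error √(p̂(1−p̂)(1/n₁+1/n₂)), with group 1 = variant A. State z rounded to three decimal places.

Sample proportions: p̂₁ = 291/599 = 0.48581 and p̂₂ = 327/553 = 0.59132.
Pooling: p̂ = 618/1152 = 0.53646.
SE = √[p̂(1−p̂)(1/n₁+1/n₂)] = √[0.53646·0.46354·(1/599+1/553)] ≈ 0.029408.
z = -0.10551/0.029408 = -3.588.

z = -3.588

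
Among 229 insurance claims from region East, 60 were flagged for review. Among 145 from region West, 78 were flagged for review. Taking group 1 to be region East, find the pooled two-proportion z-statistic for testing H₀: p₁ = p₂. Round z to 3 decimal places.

z = -5.388

p̂₁ = 60/229 = 0.26201, p̂₂ = 78/145 = 0.53793.
Pooling: p̂ = 138/374 = 0.36898.
SE = √[p̂(1−p̂)(1/n₁+1/n₂)] = √[0.36898·0.63102·(1/229+1/145)] ≈ 0.051210.
z = -0.27592/0.051210 = -5.388.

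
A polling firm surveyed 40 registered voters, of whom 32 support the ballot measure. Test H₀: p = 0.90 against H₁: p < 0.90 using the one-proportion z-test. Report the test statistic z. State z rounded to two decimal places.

z = -2.11

The sample proportion is 32/40 = 0.80000.
Null standard error: √(0.90·0.10/40) = √0.002250000 = 0.047434.
z = (0.80000 − 0.90)/0.047434 = -0.10000/0.047434 = -2.11.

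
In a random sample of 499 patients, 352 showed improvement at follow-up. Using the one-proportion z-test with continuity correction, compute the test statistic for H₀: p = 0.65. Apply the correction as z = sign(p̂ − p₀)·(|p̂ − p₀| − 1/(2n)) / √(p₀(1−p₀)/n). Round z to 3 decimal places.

With x = 352 successes in n = 499, p̂ = 0.70541. p̂ − p₀ = 0.055411.
Continuity correction 1/(2n) = 1/998 = 0.001002.
Corrected numerator: |0.055411| − 0.001002 = 0.054409.
Null standard error: √(0.65·0.35/499) = √0.000455912 = 0.021352.
z = +0.054409/0.021352 = 2.548.

z = 2.548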